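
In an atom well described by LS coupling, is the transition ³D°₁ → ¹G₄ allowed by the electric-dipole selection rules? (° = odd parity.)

forbidden

Parity must change: odd → even — ✓.
ΔS = 0: S: 1 → 0 — ✗.
ΔL = 0, ±1 (not L=0↔0): L: 2 → 4, ΔL = +2 — ✗.
ΔJ = 0, ±1 (not J=0↔0): J: 1 → 4, ΔJ = +3 — ✗.
Rule(s) violated: ΔS, ΔL, ΔJ.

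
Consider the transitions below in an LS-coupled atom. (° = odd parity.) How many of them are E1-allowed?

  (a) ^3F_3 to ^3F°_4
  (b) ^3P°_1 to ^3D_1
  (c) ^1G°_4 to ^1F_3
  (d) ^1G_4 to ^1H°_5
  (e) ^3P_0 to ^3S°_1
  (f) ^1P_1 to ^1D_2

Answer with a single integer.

5

(a) allowed
(b) allowed
(c) allowed
(d) allowed
(e) allowed
(f) forbidden (parity fails)
Total allowed: 5 of 6.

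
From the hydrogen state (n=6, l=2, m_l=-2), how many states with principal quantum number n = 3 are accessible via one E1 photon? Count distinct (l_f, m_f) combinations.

1

E1 requires Δl = ±1, so l_f ∈ {1, 3}; with 0 ≤ l_f ≤ n_f−1 = 2, the allowed l_f values are {1}.
For l_f = 1: m_f ∈ {m_i−1, m_i, m_i+1} ∩ [−1, 1] = {-1} → 1 state.
Total: 1.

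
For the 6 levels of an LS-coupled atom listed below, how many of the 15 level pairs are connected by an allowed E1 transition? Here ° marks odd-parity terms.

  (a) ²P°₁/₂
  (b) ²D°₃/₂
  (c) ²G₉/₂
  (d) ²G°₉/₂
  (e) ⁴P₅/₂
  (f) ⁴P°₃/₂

2

(a)–(b): forbidden (parity).
(a)–(c): forbidden (ΔL, ΔJ).
(a)–(d): forbidden (parity, ΔL, ΔJ).
(a)–(e): forbidden (ΔS, ΔJ).
(a)–(f): forbidden (parity, ΔS).
(b)–(c): forbidden (ΔL, ΔJ).
(b)–(d): forbidden (parity, ΔL, ΔJ).
(b)–(e): forbidden (ΔS).
(b)–(f): forbidden (parity, ΔS).
(c)–(d): allowed.
(c)–(e): forbidden (parity, ΔS, ΔL, ΔJ).
(c)–(f): forbidden (ΔS, ΔL, ΔJ).
(d)–(e): forbidden (ΔS, ΔL, ΔJ).
(d)–(f): forbidden (parity, ΔS, ΔL, ΔJ).
(e)–(f): allowed.
Allowed pairs: 2 of 15.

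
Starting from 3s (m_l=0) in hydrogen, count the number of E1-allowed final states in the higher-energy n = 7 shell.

3

E1 requires Δl = ±1, so l_f ∈ {-1, 1}; with 0 ≤ l_f ≤ n_f−1 = 6, the allowed l_f values are {1}.
For l_f = 1: m_f ∈ {m_i−1, m_i, m_i+1} ∩ [−1, 1] = {-1, 0, 1} → 3 states.
Total: 3.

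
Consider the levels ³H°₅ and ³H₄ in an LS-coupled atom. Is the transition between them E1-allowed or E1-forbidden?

Parity must change: odd → even — ✓.
ΔS = 0: S: 1 → 1 — ✓.
ΔL = 0, ±1 (not L=0↔0): L: 5 → 5, ΔL = +0 — ✓.
ΔJ = 0, ±1 (not J=0↔0): J: 5 → 4, ΔJ = -1 — ✓.
All four E1 rules are satisfied.

allowed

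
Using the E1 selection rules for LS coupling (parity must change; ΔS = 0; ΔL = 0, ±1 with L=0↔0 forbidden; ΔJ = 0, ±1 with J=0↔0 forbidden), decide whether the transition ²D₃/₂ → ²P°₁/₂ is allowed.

allowed

Reading off the term symbols: S 1/2→1/2, L 2→1, J 3/2→1/2, parity even→odd.
ΔJ = 0, ±1 (not J=0↔0): J: 3/2 → 1/2, ΔJ = -1 — passes.
ΔL = 0, ±1 (not L=0↔0): L: 2 → 1, ΔL = -1 — passes.
ΔS = 0: S: 1/2 → 1/2 — passes.
Parity must change: even → odd — passes.
All four E1 rules are satisfied.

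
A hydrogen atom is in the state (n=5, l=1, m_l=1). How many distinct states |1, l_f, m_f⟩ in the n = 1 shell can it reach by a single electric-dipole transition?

1

E1 requires Δl = ±1, so l_f ∈ {0, 2}; with 0 ≤ l_f ≤ n_f−1 = 0, the allowed l_f values are {0}.
For l_f = 0: m_f ∈ {m_i−1, m_i, m_i+1} ∩ [−0, 0] = {0} → 1 state.
Total: 1.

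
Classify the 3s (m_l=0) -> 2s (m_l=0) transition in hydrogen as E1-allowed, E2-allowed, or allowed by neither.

Δl = 0 − 0 = +0; l_i + l_f = 0.
Δm_l = +0.
E1 (Δl = ±1, |Δm_l| ≤ 1): not satisfied.
E2 (Δl = 0,±2, l_i+l_f ≥ 2, |Δm_l| ≤ 2): not satisfied.

neither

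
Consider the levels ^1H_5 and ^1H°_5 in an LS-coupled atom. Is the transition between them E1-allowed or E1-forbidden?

Initial level: S=0, L=5, J=5, parity even. Final level: S=0, L=5, J=5, parity odd.
Parity must change: even → odd — ✓.
ΔS = 0: S: 0 → 0 — ✓.
ΔL = 0, ±1 (not L=0↔0): L: 5 → 5, ΔL = +0 — ✓.
ΔJ = 0, ±1 (not J=0↔0): J: 5 → 5, ΔJ = +0 — ✓.
All four E1 rules are satisfied.

allowed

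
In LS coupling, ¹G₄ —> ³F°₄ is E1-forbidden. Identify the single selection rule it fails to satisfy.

Initial level: S=0, L=4, J=4, parity even. Final level: S=1, L=3, J=4, parity odd.
Parity must change: even → odd — satisfied.
ΔS = 0: S: 0 → 1 — violated.
ΔL = 0, ±1 (not L=0↔0): L: 4 → 3, ΔL = -1 — satisfied.
ΔJ = 0, ±1 (not J=0↔0): J: 4 → 4, ΔJ = +0 — satisfied.

the ΔS = 0 rule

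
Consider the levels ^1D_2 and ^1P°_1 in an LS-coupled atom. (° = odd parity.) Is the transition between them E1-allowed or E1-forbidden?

Reading off the term symbols: S 0→0, L 2→1, J 2→1, parity even→odd.
Parity must change: even → odd — ✓.
ΔS = 0: S: 0 → 0 — ✓.
ΔL = 0, ±1 (not L=0↔0): L: 2 → 1, ΔL = -1 — ✓.
ΔJ = 0, ±1 (not J=0↔0): J: 2 → 1, ΔJ = -1 — ✓.
All four E1 rules are satisfied.

allowed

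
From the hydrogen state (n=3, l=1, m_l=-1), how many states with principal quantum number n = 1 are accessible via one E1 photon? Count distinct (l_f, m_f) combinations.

1

E1 requires Δl = ±1, so l_f ∈ {0, 2}; with 0 ≤ l_f ≤ n_f−1 = 0, the allowed l_f values are {0}.
For l_f = 0: m_f ∈ {m_i−1, m_i, m_i+1} ∩ [−0, 0] = {0} → 1 state.
Total: 1.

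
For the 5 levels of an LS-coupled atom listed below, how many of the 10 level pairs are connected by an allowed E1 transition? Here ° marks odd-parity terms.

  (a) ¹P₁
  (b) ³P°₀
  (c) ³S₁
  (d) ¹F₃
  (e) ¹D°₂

3

(a)–(b): forbidden (ΔS).
(a)–(c): forbidden (parity, ΔS).
(a)–(d): forbidden (parity, ΔL, ΔJ).
(a)–(e): allowed.
(b)–(c): allowed.
(b)–(d): forbidden (ΔS, ΔL, ΔJ).
(b)–(e): forbidden (parity, ΔS, ΔJ).
(c)–(d): forbidden (parity, ΔS, ΔL, ΔJ).
(c)–(e): forbidden (ΔS, ΔL).
(d)–(e): allowed.
Allowed pairs: 3 of 10.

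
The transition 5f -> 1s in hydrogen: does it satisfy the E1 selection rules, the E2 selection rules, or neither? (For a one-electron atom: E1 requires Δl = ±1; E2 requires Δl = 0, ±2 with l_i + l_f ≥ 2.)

Δl = 0 − 3 = -3; l_i + l_f = 3.
E1 (Δl = ±1): not satisfied.
E2 (Δl = 0,±2, l_i+l_f ≥ 2): not satisfied.

neither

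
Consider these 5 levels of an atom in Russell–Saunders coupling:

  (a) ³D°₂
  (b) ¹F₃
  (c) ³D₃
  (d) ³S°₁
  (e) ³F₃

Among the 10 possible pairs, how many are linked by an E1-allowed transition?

(a)–(b): forbidden (ΔS).
(a)–(c): allowed.
(a)–(d): forbidden (parity, ΔL).
(a)–(e): allowed.
(b)–(c): forbidden (parity, ΔS).
(b)–(d): forbidden (ΔS, ΔL, ΔJ).
(b)–(e): forbidden (parity, ΔS).
(c)–(d): forbidden (ΔL, ΔJ).
(c)–(e): forbidden (parity).
(d)–(e): forbidden (ΔL, ΔJ).
Allowed pairs: 2 of 10.

2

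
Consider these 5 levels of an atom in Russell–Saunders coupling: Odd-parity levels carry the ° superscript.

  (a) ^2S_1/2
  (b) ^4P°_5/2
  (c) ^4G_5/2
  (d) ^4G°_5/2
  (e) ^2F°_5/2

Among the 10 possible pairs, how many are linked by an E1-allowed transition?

(a)–(b): forbidden (ΔS, ΔJ).
(a)–(c): forbidden (parity, ΔS, ΔL, ΔJ).
(a)–(d): forbidden (ΔS, ΔL, ΔJ).
(a)–(e): forbidden (ΔL, ΔJ).
(b)–(c): forbidden (ΔL).
(b)–(d): forbidden (parity, ΔL).
(b)–(e): forbidden (parity, ΔS, ΔL).
(c)–(d): allowed.
(c)–(e): forbidden (ΔS).
(d)–(e): forbidden (parity, ΔS).
Allowed pairs: 1 of 10.

1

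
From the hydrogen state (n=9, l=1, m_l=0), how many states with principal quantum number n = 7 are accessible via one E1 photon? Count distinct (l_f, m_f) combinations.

4

E1 requires Δl = ±1, so l_f ∈ {0, 2}; with 0 ≤ l_f ≤ n_f−1 = 6, the allowed l_f values are {0, 2}.
For l_f = 0: m_f ∈ {m_i−1, m_i, m_i+1} ∩ [−0, 0] = {0} → 1 state.
For l_f = 2: m_f ∈ {m_i−1, m_i, m_i+1} ∩ [−2, 2] = {-1, 0, 1} → 3 states.
Total: 4.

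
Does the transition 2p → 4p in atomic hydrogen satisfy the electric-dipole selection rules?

Δl = 1 − 1 = +0; the E1 rule Δl = ±1 is violated.
The transition is electric-dipole forbidden.

forbidden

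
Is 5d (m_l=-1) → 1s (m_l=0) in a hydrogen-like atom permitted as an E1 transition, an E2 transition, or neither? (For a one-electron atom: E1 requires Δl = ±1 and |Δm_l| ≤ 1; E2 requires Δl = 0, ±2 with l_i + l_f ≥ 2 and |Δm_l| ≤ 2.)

Δl = 0 − 2 = -2; l_i + l_f = 2.
Δm_l = +1.
E1 (Δl = ±1, |Δm_l| ≤ 1): not satisfied.
E2 (Δl = 0,±2, l_i+l_f ≥ 2, |Δm_l| ≤ 2): satisfied.

E2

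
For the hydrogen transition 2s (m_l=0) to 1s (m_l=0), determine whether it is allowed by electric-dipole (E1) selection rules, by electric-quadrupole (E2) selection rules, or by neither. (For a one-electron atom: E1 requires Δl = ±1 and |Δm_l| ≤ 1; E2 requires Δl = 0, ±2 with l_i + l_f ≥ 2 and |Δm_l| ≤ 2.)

Δl = 0 − 0 = +0; l_i + l_f = 0.
Δm_l = +0.
E1 (Δl = ±1, |Δm_l| ≤ 1): not satisfied.
E2 (Δl = 0,±2, l_i+l_f ≥ 2, |Δm_l| ≤ 2): not satisfied.

neither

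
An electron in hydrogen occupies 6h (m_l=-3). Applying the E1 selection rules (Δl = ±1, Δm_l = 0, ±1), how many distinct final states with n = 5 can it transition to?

E1 requires Δl = ±1, so l_f ∈ {4, 6}; with 0 ≤ l_f ≤ n_f−1 = 4, the allowed l_f values are {4}.
For l_f = 4: m_f ∈ {m_i−1, m_i, m_i+1} ∩ [−4, 4] = {-4, -3, -2} → 3 states.
Total: 3.

3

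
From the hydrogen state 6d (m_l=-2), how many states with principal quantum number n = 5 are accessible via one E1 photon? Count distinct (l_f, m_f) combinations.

E1 requires Δl = ±1, so l_f ∈ {1, 3}; with 0 ≤ l_f ≤ n_f−1 = 4, the allowed l_f values are {1, 3}.
For l_f = 1: m_f ∈ {m_i−1, m_i, m_i+1} ∩ [−1, 1] = {-1} → 1 state.
For l_f = 3: m_f ∈ {m_i−1, m_i, m_i+1} ∩ [−3, 3] = {-3, -2, -1} → 3 states.
Total: 4.

4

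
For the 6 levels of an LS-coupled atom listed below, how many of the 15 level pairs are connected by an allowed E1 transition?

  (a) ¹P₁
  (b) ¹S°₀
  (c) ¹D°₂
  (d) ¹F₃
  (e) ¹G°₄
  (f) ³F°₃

4

(a)–(b): allowed.
(a)–(c): allowed.
(a)–(d): forbidden (parity, ΔL, ΔJ).
(a)–(e): forbidden (ΔL, ΔJ).
(a)–(f): forbidden (ΔS, ΔL, ΔJ).
(b)–(c): forbidden (parity, ΔL, ΔJ).
(b)–(d): forbidden (ΔL, ΔJ).
(b)–(e): forbidden (parity, ΔL, ΔJ).
(b)–(f): forbidden (parity, ΔS, ΔL, ΔJ).
(c)–(d): allowed.
(c)–(e): forbidden (parity, ΔL, ΔJ).
(c)–(f): forbidden (parity, ΔS).
(d)–(e): allowed.
(d)–(f): forbidden (ΔS).
(e)–(f): forbidden (parity, ΔS).
Allowed pairs: 4 of 15.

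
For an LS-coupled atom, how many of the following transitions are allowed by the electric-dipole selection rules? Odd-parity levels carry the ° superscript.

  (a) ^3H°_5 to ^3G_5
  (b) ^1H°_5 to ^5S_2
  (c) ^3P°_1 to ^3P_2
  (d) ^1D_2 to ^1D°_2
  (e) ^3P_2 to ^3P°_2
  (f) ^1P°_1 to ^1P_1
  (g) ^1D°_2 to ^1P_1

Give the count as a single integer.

6

(a) allowed
(b) forbidden (ΔS, ΔL, ΔJ fail)
(c) allowed
(d) allowed
(e) allowed
(f) allowed
(g) allowed
Total allowed: 6 of 7.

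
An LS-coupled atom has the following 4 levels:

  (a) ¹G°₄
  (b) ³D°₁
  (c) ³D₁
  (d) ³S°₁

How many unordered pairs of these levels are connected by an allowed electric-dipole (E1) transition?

1

(a)–(b): forbidden (parity, ΔS, ΔL, ΔJ).
(a)–(c): forbidden (ΔS, ΔL, ΔJ).
(a)–(d): forbidden (parity, ΔS, ΔL, ΔJ).
(b)–(c): allowed.
(b)–(d): forbidden (parity, ΔL).
(c)–(d): forbidden (ΔL).
Allowed pairs: 1 of 6.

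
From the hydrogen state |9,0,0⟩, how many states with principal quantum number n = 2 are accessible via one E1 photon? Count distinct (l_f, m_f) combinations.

3

E1 requires Δl = ±1, so l_f ∈ {-1, 1}; with 0 ≤ l_f ≤ n_f−1 = 1, the allowed l_f values are {1}.
For l_f = 1: m_f ∈ {m_i−1, m_i, m_i+1} ∩ [−1, 1] = {-1, 0, 1} → 3 states.
Total: 3.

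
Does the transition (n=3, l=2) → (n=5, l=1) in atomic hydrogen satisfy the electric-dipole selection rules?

allowed

Initial l = 2, final l = 1, so Δl = -1. E1 requires Δl = ±1: passes.
All E1 selection rules are satisfied.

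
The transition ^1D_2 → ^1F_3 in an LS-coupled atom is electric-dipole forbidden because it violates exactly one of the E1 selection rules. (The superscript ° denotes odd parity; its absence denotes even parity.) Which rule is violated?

Reading off the term symbols: S 0→0, L 2→3, J 2→3, parity even→even.
Parity must change: even → even — fails.
ΔL = 0, ±1 (not L=0↔0): L: 2 → 3, ΔL = +1 — ok.
ΔJ = 0, ±1 (not J=0↔0): J: 2 → 3, ΔJ = +1 — ok.
ΔS = 0: S: 0 → 0 — ok.

parity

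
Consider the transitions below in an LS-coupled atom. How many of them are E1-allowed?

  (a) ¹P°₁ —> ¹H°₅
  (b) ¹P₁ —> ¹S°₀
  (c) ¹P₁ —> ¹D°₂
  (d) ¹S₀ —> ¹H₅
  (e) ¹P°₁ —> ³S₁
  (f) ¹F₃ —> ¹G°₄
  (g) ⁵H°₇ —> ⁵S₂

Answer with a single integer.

(a) forbidden (parity, ΔL, ΔJ fail)
(b) allowed
(c) allowed
(d) forbidden (parity, ΔL, ΔJ fail)
(e) forbidden (ΔS fails)
(f) allowed
(g) forbidden (ΔL, ΔJ fail)
Total allowed: 3 of 7.

3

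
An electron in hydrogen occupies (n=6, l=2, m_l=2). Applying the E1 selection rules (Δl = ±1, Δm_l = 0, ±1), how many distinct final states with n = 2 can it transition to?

E1 requires Δl = ±1, so l_f ∈ {1, 3}; with 0 ≤ l_f ≤ n_f−1 = 1, the allowed l_f values are {1}.
For l_f = 1: m_f ∈ {m_i−1, m_i, m_i+1} ∩ [−1, 1] = {1} → 1 state.
Total: 1.

1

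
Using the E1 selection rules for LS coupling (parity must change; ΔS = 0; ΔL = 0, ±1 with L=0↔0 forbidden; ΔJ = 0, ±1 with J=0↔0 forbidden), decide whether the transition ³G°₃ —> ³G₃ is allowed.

allowed

Initial level: S=1, L=4, J=3, parity odd. Final level: S=1, L=4, J=3, parity even.
Parity must change: odd → even — ok.
ΔS = 0: S: 1 → 1 — ok.
ΔL = 0, ±1 (not L=0↔0): L: 4 → 4, ΔL = +0 — ok.
ΔJ = 0, ±1 (not J=0↔0): J: 3 → 3, ΔJ = +0 — ok.
All four E1 rules are satisfied.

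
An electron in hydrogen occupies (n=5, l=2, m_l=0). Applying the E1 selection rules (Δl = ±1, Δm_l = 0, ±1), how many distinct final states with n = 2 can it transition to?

E1 requires Δl = ±1, so l_f ∈ {1, 3}; with 0 ≤ l_f ≤ n_f−1 = 1, the allowed l_f values are {1}.
For l_f = 1: m_f ∈ {m_i−1, m_i, m_i+1} ∩ [−1, 1] = {-1, 0, 1} → 3 states.
Total: 3.

3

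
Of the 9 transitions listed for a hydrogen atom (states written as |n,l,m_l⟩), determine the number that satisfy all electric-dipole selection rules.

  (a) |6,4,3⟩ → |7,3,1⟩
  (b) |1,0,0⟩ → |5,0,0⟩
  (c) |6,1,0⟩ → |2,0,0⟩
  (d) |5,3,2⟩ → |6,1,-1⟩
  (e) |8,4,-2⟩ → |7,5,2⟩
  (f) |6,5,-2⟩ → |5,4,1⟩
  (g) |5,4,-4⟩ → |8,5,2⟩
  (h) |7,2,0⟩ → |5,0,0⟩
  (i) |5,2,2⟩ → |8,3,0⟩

(a) forbidden — Δm_l = -2 (E1 requires Δm_l = 0, ±1)
(b) forbidden — Δl = +0 (E1 requires Δl = ±1)
(c) allowed
(d) forbidden — Δl = -2 (E1 requires Δl = ±1); Δm_l = -3 (E1 requires Δm_l = 0, ±1)
(e) forbidden — Δm_l = +4 (E1 requires Δm_l = 0, ±1)
(f) forbidden — Δm_l = +3 (E1 requires Δm_l = 0, ±1)
(g) forbidden — Δm_l = +6 (E1 requires Δm_l = 0, ±1)
(h) forbidden — Δl = -2 (E1 requires Δl = ±1)
(i) forbidden — Δm_l = -2 (E1 requires Δm_l = 0, ±1)
Total allowed: 1 of 9.

1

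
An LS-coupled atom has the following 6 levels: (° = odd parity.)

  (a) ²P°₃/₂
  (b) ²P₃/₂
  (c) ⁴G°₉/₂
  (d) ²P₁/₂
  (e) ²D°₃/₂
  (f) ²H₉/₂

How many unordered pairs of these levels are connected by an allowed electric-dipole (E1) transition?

(a)–(b): allowed.
(a)–(c): forbidden (parity, ΔS, ΔL, ΔJ).
(a)–(d): allowed.
(a)–(e): forbidden (parity).
(a)–(f): forbidden (ΔL, ΔJ).
(b)–(c): forbidden (ΔS, ΔL, ΔJ).
(b)–(d): forbidden (parity).
(b)–(e): allowed.
(b)–(f): forbidden (parity, ΔL, ΔJ).
(c)–(d): forbidden (ΔS, ΔL, ΔJ).
(c)–(e): forbidden (parity, ΔS, ΔL, ΔJ).
(c)–(f): forbidden (ΔS).
(d)–(e): allowed.
(d)–(f): forbidden (parity, ΔL, ΔJ).
(e)–(f): forbidden (ΔL, ΔJ).
Allowed pairs: 4 of 15.

4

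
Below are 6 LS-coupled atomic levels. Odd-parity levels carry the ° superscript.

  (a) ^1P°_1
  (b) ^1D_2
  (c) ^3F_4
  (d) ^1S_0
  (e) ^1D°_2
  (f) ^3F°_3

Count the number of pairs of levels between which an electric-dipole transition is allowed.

(a)–(b): allowed.
(a)–(c): forbidden (ΔS, ΔL, ΔJ).
(a)–(d): allowed.
(a)–(e): forbidden (parity).
(a)–(f): forbidden (parity, ΔS, ΔL, ΔJ).
(b)–(c): forbidden (parity, ΔS, ΔJ).
(b)–(d): forbidden (parity, ΔL, ΔJ).
(b)–(e): allowed.
(b)–(f): forbidden (ΔS).
(c)–(d): forbidden (parity, ΔS, ΔL, ΔJ).
(c)–(e): forbidden (ΔS, ΔJ).
(c)–(f): allowed.
(d)–(e): forbidden (ΔL, ΔJ).
(d)–(f): forbidden (ΔS, ΔL, ΔJ).
(e)–(f): forbidden (parity, ΔS).
Allowed pairs: 4 of 15.

4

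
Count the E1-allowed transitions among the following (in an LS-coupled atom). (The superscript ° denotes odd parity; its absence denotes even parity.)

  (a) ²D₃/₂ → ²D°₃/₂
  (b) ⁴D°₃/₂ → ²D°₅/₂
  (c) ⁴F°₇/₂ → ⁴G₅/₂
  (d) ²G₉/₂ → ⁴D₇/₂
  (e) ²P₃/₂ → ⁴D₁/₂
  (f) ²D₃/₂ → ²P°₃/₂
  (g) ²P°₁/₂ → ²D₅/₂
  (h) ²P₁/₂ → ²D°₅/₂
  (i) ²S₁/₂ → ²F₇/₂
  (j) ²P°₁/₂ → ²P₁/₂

(a) allowed
(b) forbidden (parity, ΔS fail)
(c) allowed
(d) forbidden (parity, ΔS, ΔL fail)
(e) forbidden (parity, ΔS fail)
(f) allowed
(g) forbidden (ΔJ fails)
(h) forbidden (ΔJ fails)
(i) forbidden (parity, ΔL, ΔJ fail)
(j) allowed
Total allowed: 4 of 10.

4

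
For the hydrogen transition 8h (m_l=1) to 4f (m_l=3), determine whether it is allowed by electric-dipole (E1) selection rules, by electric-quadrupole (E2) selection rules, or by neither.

E2

Δl = 3 − 5 = -2; l_i + l_f = 8.
Δm_l = +2.
E1 (Δl = ±1, |Δm_l| ≤ 1): not satisfied.
E2 (Δl = 0,±2, l_i+l_f ≥ 2, |Δm_l| ≤ 2): satisfied.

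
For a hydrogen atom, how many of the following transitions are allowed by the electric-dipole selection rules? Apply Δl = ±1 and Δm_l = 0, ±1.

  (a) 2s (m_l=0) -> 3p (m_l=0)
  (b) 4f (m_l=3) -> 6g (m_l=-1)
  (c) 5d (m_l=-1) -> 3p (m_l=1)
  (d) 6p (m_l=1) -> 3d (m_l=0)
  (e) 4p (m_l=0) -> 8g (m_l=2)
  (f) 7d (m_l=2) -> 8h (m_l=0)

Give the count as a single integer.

(a) allowed
(b) forbidden — Δm_l = -4 (E1 requires Δm_l = 0, ±1)
(c) forbidden — Δm_l = +2 (E1 requires Δm_l = 0, ±1)
(d) allowed
(e) forbidden — Δl = +3 (E1 requires Δl = ±1); Δm_l = +2 (E1 requires Δm_l = 0, ±1)
(f) forbidden — Δl = +3 (E1 requires Δl = ±1); Δm_l = -2 (E1 requires Δm_l = 0, ±1)
Total allowed: 2 of 6.

2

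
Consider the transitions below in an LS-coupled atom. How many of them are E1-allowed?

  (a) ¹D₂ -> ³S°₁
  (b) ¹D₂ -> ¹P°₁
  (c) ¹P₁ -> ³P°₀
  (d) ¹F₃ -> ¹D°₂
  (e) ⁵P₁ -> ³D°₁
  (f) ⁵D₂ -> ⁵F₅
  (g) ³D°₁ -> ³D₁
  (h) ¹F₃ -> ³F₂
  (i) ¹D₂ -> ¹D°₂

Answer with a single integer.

4

(a) forbidden (ΔS, ΔL fail)
(b) allowed
(c) forbidden (ΔS fails)
(d) allowed
(e) forbidden (ΔS fails)
(f) forbidden (parity, ΔJ fail)
(g) allowed
(h) forbidden (parity, ΔS fail)
(i) allowed
Total allowed: 4 of 9.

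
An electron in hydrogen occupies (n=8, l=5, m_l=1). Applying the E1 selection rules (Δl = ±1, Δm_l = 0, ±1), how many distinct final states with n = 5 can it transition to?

3

E1 requires Δl = ±1, so l_f ∈ {4, 6}; with 0 ≤ l_f ≤ n_f−1 = 4, the allowed l_f values are {4}.
For l_f = 4: m_f ∈ {m_i−1, m_i, m_i+1} ∩ [−4, 4] = {0, 1, 2} → 3 states.
Total: 3.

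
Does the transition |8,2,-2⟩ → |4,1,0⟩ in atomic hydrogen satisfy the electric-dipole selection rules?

Δl = 1 − 2 = -1; the E1 rule Δl = ±1 is ✓.
Δm_l = 0 − (-2) = +2. E1 requires Δm_l = 0, ±1: ✗.
The transition is electric-dipole forbidden.

forbidden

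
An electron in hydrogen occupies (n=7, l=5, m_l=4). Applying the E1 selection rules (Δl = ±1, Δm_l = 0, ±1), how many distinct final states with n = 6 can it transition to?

2

E1 requires Δl = ±1, so l_f ∈ {4, 6}; with 0 ≤ l_f ≤ n_f−1 = 5, the allowed l_f values are {4}.
For l_f = 4: m_f ∈ {m_i−1, m_i, m_i+1} ∩ [−4, 4] = {3, 4} → 2 states.
Total: 2.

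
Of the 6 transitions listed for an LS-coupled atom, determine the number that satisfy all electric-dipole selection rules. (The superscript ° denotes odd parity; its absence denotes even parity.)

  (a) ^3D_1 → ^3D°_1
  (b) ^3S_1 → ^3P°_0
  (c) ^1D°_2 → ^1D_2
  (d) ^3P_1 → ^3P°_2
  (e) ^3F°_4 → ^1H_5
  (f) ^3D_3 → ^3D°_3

5

(a) allowed
(b) allowed
(c) allowed
(d) allowed
(e) forbidden (ΔS, ΔL fail)
(f) allowed
Total allowed: 5 of 6.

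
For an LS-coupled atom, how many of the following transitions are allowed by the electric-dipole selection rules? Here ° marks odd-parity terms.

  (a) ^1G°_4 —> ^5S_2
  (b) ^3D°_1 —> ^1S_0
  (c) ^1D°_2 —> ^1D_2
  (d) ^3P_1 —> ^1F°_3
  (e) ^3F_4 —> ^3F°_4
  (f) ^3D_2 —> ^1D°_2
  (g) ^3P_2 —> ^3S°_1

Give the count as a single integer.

(a) forbidden (ΔS, ΔL, ΔJ fail)
(b) forbidden (ΔS, ΔL fail)
(c) allowed
(d) forbidden (ΔS, ΔL, ΔJ fail)
(e) allowed
(f) forbidden (ΔS fails)
(g) allowed
Total allowed: 3 of 7.

3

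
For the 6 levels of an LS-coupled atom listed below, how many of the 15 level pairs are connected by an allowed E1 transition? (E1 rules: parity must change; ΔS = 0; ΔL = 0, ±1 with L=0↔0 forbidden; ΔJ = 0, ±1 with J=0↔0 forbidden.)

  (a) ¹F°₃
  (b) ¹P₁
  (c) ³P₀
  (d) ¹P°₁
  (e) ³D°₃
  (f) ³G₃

(a)–(b): forbidden (ΔL, ΔJ).
(a)–(c): forbidden (ΔS, ΔL, ΔJ).
(a)–(d): forbidden (parity, ΔL, ΔJ).
(a)–(e): forbidden (parity, ΔS).
(a)–(f): forbidden (ΔS).
(b)–(c): forbidden (parity, ΔS).
(b)–(d): allowed.
(b)–(e): forbidden (ΔS, ΔJ).
(b)–(f): forbidden (parity, ΔS, ΔL, ΔJ).
(c)–(d): forbidden (ΔS).
(c)–(e): forbidden (ΔJ).
(c)–(f): forbidden (parity, ΔL, ΔJ).
(d)–(e): forbidden (parity, ΔS, ΔJ).
(d)–(f): forbidden (ΔS, ΔL, ΔJ).
(e)–(f): forbidden (ΔL).
Allowed pairs: 1 of 15.

1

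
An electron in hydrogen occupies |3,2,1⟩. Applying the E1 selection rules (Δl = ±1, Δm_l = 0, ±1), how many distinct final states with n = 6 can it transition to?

E1 requires Δl = ±1, so l_f ∈ {1, 3}; with 0 ≤ l_f ≤ n_f−1 = 5, the allowed l_f values are {1, 3}.
For l_f = 1: m_f ∈ {m_i−1, m_i, m_i+1} ∩ [−1, 1] = {0, 1} → 2 states.
For l_f = 3: m_f ∈ {m_i−1, m_i, m_i+1} ∩ [−3, 3] = {0, 1, 2} → 3 states.
Total: 5.

5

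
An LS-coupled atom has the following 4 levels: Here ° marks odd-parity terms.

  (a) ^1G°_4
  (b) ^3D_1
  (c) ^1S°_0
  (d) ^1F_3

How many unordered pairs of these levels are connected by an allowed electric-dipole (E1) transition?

1

(a)–(b): forbidden (ΔS, ΔL, ΔJ).
(a)–(c): forbidden (parity, ΔL, ΔJ).
(a)–(d): allowed.
(b)–(c): forbidden (ΔS, ΔL).
(b)–(d): forbidden (parity, ΔS, ΔJ).
(c)–(d): forbidden (ΔL, ΔJ).
Allowed pairs: 1 of 6.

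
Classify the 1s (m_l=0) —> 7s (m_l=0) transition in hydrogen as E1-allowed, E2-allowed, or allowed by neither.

Δl = 0 − 0 = +0; l_i + l_f = 0.
Δm_l = +0.
E1 (Δl = ±1, |Δm_l| ≤ 1): not satisfied.
E2 (Δl = 0,±2, l_i+l_f ≥ 2, |Δm_l| ≤ 2): not satisfied.

neither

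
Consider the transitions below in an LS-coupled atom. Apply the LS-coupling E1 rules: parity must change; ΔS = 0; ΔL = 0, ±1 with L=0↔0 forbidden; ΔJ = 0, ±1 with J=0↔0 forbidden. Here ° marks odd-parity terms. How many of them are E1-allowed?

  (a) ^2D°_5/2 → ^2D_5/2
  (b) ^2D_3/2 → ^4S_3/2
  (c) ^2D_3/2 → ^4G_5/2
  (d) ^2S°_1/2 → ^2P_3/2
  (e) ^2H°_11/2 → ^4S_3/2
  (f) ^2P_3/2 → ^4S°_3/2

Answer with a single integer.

(a) allowed
(b) forbidden (parity, ΔS, ΔL fail)
(c) forbidden (parity, ΔS, ΔL fail)
(d) allowed
(e) forbidden (ΔS, ΔL, ΔJ fail)
(f) forbidden (ΔS fails)
Total allowed: 2 of 6.

2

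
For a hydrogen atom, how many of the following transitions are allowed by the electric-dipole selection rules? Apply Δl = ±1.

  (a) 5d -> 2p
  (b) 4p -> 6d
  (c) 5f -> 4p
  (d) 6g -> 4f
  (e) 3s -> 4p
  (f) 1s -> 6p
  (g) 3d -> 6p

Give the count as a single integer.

6

(a) allowed
(b) allowed
(c) forbidden — Δl = -2 (E1 requires Δl = ±1)
(d) allowed
(e) allowed
(f) allowed
(g) allowed
Total allowed: 6 of 7.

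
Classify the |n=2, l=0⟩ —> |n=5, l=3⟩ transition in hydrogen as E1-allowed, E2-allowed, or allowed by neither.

Δl = 3 − 0 = +3; l_i + l_f = 3.
E1 (Δl = ±1): not satisfied.
E2 (Δl = 0,±2, l_i+l_f ≥ 2): not satisfied.

neither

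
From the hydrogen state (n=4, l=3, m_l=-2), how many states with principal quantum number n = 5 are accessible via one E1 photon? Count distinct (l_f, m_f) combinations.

E1 requires Δl = ±1, so l_f ∈ {2, 4}; with 0 ≤ l_f ≤ n_f−1 = 4, the allowed l_f values are {2, 4}.
For l_f = 2: m_f ∈ {m_i−1, m_i, m_i+1} ∩ [−2, 2] = {-2, -1} → 2 states.
For l_f = 4: m_f ∈ {m_i−1, m_i, m_i+1} ∩ [−4, 4] = {-3, -2, -1} → 3 states.
Total: 5.

5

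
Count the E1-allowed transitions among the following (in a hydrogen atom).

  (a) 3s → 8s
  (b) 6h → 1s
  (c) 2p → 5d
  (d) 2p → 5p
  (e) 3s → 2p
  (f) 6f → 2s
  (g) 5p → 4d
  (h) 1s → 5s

3

(a) forbidden — Δl = +0 (E1 requires Δl = ±1)
(b) forbidden — Δl = -5 (E1 requires Δl = ±1)
(c) allowed
(d) forbidden — Δl = +0 (E1 requires Δl = ±1)
(e) allowed
(f) forbidden — Δl = -3 (E1 requires Δl = ±1)
(g) allowed
(h) forbidden — Δl = +0 (E1 requires Δl = ±1)
Total allowed: 3 of 8.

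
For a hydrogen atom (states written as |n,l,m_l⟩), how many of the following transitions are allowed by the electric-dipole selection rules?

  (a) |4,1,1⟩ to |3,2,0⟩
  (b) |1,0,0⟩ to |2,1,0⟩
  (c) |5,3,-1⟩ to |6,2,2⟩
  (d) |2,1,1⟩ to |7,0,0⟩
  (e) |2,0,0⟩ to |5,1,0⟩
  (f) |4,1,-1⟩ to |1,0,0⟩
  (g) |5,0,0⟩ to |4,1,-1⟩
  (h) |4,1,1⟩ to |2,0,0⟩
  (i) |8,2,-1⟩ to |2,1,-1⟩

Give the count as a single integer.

(a) allowed
(b) allowed
(c) forbidden — Δm_l = +3 (E1 requires Δm_l = 0, ±1)
(d) allowed
(e) allowed
(f) allowed
(g) allowed
(h) allowed
(i) allowed
Total allowed: 8 of 9.

8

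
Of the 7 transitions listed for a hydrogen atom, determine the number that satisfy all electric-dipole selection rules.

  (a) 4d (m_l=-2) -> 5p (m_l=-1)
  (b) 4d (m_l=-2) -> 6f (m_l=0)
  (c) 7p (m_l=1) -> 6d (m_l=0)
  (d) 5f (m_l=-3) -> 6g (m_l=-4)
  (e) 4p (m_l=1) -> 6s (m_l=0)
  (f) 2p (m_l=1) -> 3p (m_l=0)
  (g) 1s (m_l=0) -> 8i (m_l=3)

(a) allowed
(b) forbidden — Δm_l = +2 (E1 requires Δm_l = 0, ±1)
(c) allowed
(d) allowed
(e) allowed
(f) forbidden — Δl = +0 (E1 requires Δl = ±1)
(g) forbidden — Δl = +6 (E1 requires Δl = ±1); Δm_l = +3 (E1 requires Δm_l = 0, ±1)
Total allowed: 4 of 7.

4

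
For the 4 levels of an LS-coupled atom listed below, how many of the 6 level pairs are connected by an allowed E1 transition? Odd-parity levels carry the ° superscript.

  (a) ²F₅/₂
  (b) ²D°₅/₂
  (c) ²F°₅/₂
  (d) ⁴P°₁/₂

(a)–(b): allowed.
(a)–(c): allowed.
(a)–(d): forbidden (ΔS, ΔL, ΔJ).
(b)–(c): forbidden (parity).
(b)–(d): forbidden (parity, ΔS, ΔJ).
(c)–(d): forbidden (parity, ΔS, ΔL, ΔJ).
Allowed pairs: 2 of 6.

2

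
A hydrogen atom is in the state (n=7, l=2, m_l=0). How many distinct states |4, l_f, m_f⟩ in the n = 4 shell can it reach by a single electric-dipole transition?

E1 requires Δl = ±1, so l_f ∈ {1, 3}; with 0 ≤ l_f ≤ n_f−1 = 3, the allowed l_f values are {1, 3}.
For l_f = 1: m_f ∈ {m_i−1, m_i, m_i+1} ∩ [−1, 1] = {-1, 0, 1} → 3 states.
For l_f = 3: m_f ∈ {m_i−1, m_i, m_i+1} ∩ [−3, 3] = {-1, 0, 1} → 3 states.
Total: 6.

6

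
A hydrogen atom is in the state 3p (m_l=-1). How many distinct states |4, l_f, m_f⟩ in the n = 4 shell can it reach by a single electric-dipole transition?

4

E1 requires Δl = ±1, so l_f ∈ {0, 2}; with 0 ≤ l_f ≤ n_f−1 = 3, the allowed l_f values are {0, 2}.
For l_f = 0: m_f ∈ {m_i−1, m_i, m_i+1} ∩ [−0, 0] = {0} → 1 state.
For l_f = 2: m_f ∈ {m_i−1, m_i, m_i+1} ∩ [−2, 2] = {-2, -1, 0} → 3 states.
Total: 4.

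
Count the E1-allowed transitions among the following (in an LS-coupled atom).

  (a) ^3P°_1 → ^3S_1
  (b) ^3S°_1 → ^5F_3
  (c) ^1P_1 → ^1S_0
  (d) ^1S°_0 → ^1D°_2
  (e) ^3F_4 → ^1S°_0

1

(a) allowed
(b) forbidden (ΔS, ΔL, ΔJ fail)
(c) forbidden (parity fails)
(d) forbidden (parity, ΔL, ΔJ fail)
(e) forbidden (ΔS, ΔL, ΔJ fail)
Total allowed: 1 of 5.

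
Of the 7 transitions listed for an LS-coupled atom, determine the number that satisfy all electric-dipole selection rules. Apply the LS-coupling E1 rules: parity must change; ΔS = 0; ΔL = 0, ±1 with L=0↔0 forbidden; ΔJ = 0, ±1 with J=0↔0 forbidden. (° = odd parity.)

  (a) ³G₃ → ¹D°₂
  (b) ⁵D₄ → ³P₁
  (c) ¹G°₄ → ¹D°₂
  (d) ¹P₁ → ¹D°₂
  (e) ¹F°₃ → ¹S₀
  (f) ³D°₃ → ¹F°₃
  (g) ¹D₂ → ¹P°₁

(a) forbidden (ΔS, ΔL fail)
(b) forbidden (parity, ΔS, ΔJ fail)
(c) forbidden (parity, ΔL, ΔJ fail)
(d) allowed
(e) forbidden (ΔL, ΔJ fail)
(f) forbidden (parity, ΔS fail)
(g) allowed
Total allowed: 2 of 7.

2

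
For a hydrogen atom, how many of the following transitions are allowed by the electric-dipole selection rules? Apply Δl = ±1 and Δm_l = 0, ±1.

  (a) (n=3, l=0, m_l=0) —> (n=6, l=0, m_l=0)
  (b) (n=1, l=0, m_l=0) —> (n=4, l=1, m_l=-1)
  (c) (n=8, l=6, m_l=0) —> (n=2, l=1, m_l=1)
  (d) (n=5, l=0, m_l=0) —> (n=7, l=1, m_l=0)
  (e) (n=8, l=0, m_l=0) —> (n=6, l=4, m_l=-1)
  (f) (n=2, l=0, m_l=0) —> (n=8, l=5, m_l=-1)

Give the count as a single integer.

2

(a) forbidden — Δl = +0 (E1 requires Δl = ±1)
(b) allowed
(c) forbidden — Δl = -5 (E1 requires Δl = ±1)
(d) allowed
(e) forbidden — Δl = +4 (E1 requires Δl = ±1)
(f) forbidden — Δl = +5 (E1 requires Δl = ±1)
Total allowed: 2 of 6.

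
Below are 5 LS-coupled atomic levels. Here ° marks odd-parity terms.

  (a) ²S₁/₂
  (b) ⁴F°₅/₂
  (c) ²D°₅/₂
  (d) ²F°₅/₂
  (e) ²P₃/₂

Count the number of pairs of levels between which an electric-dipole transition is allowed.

(a)–(b): forbidden (ΔS, ΔL, ΔJ).
(a)–(c): forbidden (ΔL, ΔJ).
(a)–(d): forbidden (ΔL, ΔJ).
(a)–(e): forbidden (parity).
(b)–(c): forbidden (parity, ΔS).
(b)–(d): forbidden (parity, ΔS).
(b)–(e): forbidden (ΔS, ΔL).
(c)–(d): forbidden (parity).
(c)–(e): allowed.
(d)–(e): forbidden (ΔL).
Allowed pairs: 1 of 10.

1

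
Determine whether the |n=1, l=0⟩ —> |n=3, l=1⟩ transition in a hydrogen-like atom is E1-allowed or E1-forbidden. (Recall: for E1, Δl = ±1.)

allowed

Δl = 1 − 0 = +1; the E1 rule Δl = ±1 is ok.
All E1 selection rules are satisfied.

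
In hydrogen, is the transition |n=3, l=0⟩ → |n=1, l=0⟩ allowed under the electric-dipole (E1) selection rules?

Δl = 0 − 0 = +0; the E1 rule Δl = ±1 is ✗.
The transition is electric-dipole forbidden.

forbidden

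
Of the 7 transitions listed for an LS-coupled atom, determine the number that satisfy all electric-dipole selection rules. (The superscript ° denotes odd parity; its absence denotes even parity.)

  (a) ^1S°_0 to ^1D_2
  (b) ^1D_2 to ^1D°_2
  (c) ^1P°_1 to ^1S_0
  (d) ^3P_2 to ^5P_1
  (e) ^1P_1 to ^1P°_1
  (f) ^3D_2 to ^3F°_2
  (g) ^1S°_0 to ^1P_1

5

(a) forbidden (ΔL, ΔJ fail)
(b) allowed
(c) allowed
(d) forbidden (parity, ΔS fail)
(e) allowed
(f) allowed
(g) allowed
Total allowed: 5 of 7.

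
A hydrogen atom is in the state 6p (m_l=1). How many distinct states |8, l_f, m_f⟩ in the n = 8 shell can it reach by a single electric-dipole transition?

E1 requires Δl = ±1, so l_f ∈ {0, 2}; with 0 ≤ l_f ≤ n_f−1 = 7, the allowed l_f values are {0, 2}.
For l_f = 0: m_f ∈ {m_i−1, m_i, m_i+1} ∩ [−0, 0] = {0} → 1 state.
For l_f = 2: m_f ∈ {m_i−1, m_i, m_i+1} ∩ [−2, 2] = {0, 1, 2} → 3 states.
Total: 4.

4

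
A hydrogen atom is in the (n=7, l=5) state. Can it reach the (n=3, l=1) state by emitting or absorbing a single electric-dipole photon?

Δl = 1 − 5 = -4; the E1 rule Δl = ±1 is violated.
The transition is electric-dipole forbidden.

forbidden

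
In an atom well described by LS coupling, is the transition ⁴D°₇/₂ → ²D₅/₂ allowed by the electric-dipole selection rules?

Reading off the term symbols: S 3/2→1/2, L 2→2, J 7/2→5/2, parity odd→even.
ΔJ = 0, ±1 (not J=0↔0): J: 7/2 → 5/2, ΔJ = -1 — satisfied.
ΔS = 0: S: 3/2 → 1/2 — violated.
ΔL = 0, ±1 (not L=0↔0): L: 2 → 2, ΔL = +0 — satisfied.
Parity must change: odd → even — satisfied.
Rule(s) violated: ΔS.

forbidden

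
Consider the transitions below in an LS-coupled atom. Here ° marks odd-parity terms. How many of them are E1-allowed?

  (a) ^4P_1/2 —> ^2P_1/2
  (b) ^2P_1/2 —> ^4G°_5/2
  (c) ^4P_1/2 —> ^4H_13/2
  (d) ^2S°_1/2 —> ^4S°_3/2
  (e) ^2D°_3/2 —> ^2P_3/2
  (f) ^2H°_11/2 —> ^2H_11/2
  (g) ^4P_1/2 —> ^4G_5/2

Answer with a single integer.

(a) forbidden (parity, ΔS fail)
(b) forbidden (ΔS, ΔL, ΔJ fail)
(c) forbidden (parity, ΔL, ΔJ fail)
(d) forbidden (parity, ΔS, ΔL fail)
(e) allowed
(f) allowed
(g) forbidden (parity, ΔL, ΔJ fail)
Total allowed: 2 of 7.

2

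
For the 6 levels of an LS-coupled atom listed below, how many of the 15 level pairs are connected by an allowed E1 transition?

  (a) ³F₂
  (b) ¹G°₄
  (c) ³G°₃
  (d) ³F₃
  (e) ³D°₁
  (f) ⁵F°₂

3

(a)–(b): forbidden (ΔS, ΔJ).
(a)–(c): allowed.
(a)–(d): forbidden (parity).
(a)–(e): allowed.
(a)–(f): forbidden (ΔS).
(b)–(c): forbidden (parity, ΔS).
(b)–(d): forbidden (ΔS).
(b)–(e): forbidden (parity, ΔS, ΔL, ΔJ).
(b)–(f): forbidden (parity, ΔS, ΔJ).
(c)–(d): allowed.
(c)–(e): forbidden (parity, ΔL, ΔJ).
(c)–(f): forbidden (parity, ΔS).
(d)–(e): forbidden (ΔJ).
(d)–(f): forbidden (ΔS).
(e)–(f): forbidden (parity, ΔS).
Allowed pairs: 3 of 15.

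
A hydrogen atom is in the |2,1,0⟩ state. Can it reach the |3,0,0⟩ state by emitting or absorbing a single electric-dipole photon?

allowed

l: 1 → 0 (Δl = -1). Δl = ±1 ok.
m_l: 0 → 0 (Δm_l = +0). |Δm_l| ≤ 1 ok.
All E1 selection rules are satisfied.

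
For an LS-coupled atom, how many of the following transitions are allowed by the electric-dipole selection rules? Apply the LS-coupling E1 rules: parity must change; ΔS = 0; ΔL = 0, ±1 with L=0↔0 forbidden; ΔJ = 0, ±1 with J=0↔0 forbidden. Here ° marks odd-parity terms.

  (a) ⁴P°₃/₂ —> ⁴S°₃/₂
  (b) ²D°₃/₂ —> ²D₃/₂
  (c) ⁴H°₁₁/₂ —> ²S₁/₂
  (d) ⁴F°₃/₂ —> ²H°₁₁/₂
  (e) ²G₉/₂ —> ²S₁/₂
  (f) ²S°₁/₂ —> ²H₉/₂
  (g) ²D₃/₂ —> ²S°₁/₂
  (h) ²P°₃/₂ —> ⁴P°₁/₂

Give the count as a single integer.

1

(a) forbidden (parity fails)
(b) allowed
(c) forbidden (ΔS, ΔL, ΔJ fail)
(d) forbidden (parity, ΔS, ΔL, ΔJ fail)
(e) forbidden (parity, ΔL, ΔJ fail)
(f) forbidden (ΔL, ΔJ fail)
(g) forbidden (ΔL fails)
(h) forbidden (parity, ΔS fail)
Total allowed: 1 of 8.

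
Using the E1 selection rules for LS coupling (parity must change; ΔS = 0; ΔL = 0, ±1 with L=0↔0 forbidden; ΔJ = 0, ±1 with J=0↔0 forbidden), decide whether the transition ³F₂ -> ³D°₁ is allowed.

allowed

Reading off the term symbols: S 1→1, L 3→2, J 2→1, parity even→odd.
Parity must change: even → odd — ok.
ΔS = 0: S: 1 → 1 — ok.
ΔJ = 0, ±1 (not J=0↔0): J: 2 → 1, ΔJ = -1 — ok.
ΔL = 0, ±1 (not L=0↔0): L: 3 → 2, ΔL = -1 — ok.
All four E1 rules are satisfied.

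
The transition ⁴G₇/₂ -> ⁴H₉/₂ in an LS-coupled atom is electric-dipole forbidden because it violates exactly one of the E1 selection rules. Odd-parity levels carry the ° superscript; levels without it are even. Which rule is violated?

parity

Parity must change: even → even — fails.
ΔS = 0: S: 3/2 → 3/2 — passes.
ΔL = 0, ±1 (not L=0↔0): L: 4 → 5, ΔL = +1 — passes.
ΔJ = 0, ±1 (not J=0↔0): J: 7/2 → 9/2, ΔJ = +1 — passes.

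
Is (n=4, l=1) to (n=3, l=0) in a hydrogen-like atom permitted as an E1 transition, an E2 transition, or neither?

E1

Δl = 0 − 1 = -1; l_i + l_f = 1.
E1 (Δl = ±1): satisfied.
E2 (Δl = 0,±2, l_i+l_f ≥ 2): not satisfied.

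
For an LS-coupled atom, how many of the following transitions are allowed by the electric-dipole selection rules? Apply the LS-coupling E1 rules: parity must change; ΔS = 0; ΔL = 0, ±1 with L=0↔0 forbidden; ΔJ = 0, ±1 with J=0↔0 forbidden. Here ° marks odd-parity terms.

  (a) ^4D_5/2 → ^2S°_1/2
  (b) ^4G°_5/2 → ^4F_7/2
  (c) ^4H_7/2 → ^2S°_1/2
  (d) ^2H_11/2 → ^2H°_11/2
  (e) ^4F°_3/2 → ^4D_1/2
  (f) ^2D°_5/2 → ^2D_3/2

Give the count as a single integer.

(a) forbidden (ΔS, ΔL, ΔJ fail)
(b) allowed
(c) forbidden (ΔS, ΔL, ΔJ fail)
(d) allowed
(e) allowed
(f) allowed
Total allowed: 4 of 6.

4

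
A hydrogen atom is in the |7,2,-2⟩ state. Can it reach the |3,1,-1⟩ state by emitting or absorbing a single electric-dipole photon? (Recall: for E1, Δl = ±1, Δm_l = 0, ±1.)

l: 2 → 1 (Δl = -1). Δl = ±1 passes.
Δm_l = -1 − (-2) = +1. E1 requires Δm_l = 0, ±1: passes.
All E1 selection rules are satisfied.

allowed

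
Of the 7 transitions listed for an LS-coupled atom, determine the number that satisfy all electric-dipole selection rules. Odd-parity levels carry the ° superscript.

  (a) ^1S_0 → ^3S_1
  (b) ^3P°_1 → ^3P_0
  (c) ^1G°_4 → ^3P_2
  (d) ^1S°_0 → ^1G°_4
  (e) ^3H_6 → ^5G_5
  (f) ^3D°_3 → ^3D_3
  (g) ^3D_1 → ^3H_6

2

(a) forbidden (parity, ΔS, ΔL fail)
(b) allowed
(c) forbidden (ΔS, ΔL, ΔJ fail)
(d) forbidden (parity, ΔL, ΔJ fail)
(e) forbidden (parity, ΔS fail)
(f) allowed
(g) forbidden (parity, ΔL, ΔJ fail)
Total allowed: 2 of 7.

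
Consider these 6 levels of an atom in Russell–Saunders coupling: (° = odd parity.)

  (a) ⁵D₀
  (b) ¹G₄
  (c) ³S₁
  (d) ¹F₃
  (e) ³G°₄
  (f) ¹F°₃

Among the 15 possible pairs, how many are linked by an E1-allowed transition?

(a)–(b): forbidden (parity, ΔS, ΔL, ΔJ).
(a)–(c): forbidden (parity, ΔS, ΔL).
(a)–(d): forbidden (parity, ΔS, ΔJ).
(a)–(e): forbidden (ΔS, ΔL, ΔJ).
(a)–(f): forbidden (ΔS, ΔJ).
(b)–(c): forbidden (parity, ΔS, ΔL, ΔJ).
(b)–(d): forbidden (parity).
(b)–(e): forbidden (ΔS).
(b)–(f): allowed.
(c)–(d): forbidden (parity, ΔS, ΔL, ΔJ).
(c)–(e): forbidden (ΔL, ΔJ).
(c)–(f): forbidden (ΔS, ΔL, ΔJ).
(d)–(e): forbidden (ΔS).
(d)–(f): allowed.
(e)–(f): forbidden (parity, ΔS).
Allowed pairs: 2 of 15.

2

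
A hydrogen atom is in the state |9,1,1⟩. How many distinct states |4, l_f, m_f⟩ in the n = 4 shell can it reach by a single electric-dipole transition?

4

E1 requires Δl = ±1, so l_f ∈ {0, 2}; with 0 ≤ l_f ≤ n_f−1 = 3, the allowed l_f values are {0, 2}.
For l_f = 0: m_f ∈ {m_i−1, m_i, m_i+1} ∩ [−0, 0] = {0} → 1 state.
For l_f = 2: m_f ∈ {m_i−1, m_i, m_i+1} ∩ [−2, 2] = {0, 1, 2} → 3 states.
Total: 4.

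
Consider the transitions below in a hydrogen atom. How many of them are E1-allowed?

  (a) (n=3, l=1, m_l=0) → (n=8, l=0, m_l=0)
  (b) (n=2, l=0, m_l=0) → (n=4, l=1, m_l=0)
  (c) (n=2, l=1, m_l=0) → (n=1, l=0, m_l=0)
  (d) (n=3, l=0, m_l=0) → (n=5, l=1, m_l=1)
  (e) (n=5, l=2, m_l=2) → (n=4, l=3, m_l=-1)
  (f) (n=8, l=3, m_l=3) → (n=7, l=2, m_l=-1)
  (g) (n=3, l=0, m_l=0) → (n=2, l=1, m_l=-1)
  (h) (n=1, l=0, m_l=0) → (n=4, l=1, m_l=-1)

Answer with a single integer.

(a) allowed
(b) allowed
(c) allowed
(d) allowed
(e) forbidden — Δm_l = -3 (E1 requires Δm_l = 0, ±1)
(f) forbidden — Δm_l = -4 (E1 requires Δm_l = 0, ±1)
(g) allowed
(h) allowed
Total allowed: 6 of 8.

6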